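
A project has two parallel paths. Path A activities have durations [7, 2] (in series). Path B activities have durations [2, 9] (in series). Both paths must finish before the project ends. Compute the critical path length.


Path A total = 7 + 2 = 9
Path B total = 2 + 9 = 11
Critical path = longest path = max(9, 11) = 11

11


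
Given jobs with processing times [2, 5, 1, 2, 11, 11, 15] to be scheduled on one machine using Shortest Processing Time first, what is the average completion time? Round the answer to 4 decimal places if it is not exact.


Sort jobs by processing time (SPT order): [1, 2, 2, 5, 11, 11, 15]
Compute completion times sequentially:
  Job 1: processing = 1, completes at 1
  Job 2: processing = 2, completes at 3
  Job 3: processing = 2, completes at 5
  Job 4: processing = 5, completes at 10
  Job 5: processing = 11, completes at 21
  Job 6: processing = 11, completes at 32
  Job 7: processing = 15, completes at 47
Sum of completion times = 119
Average completion time = 119/7 = 17.0

17.0


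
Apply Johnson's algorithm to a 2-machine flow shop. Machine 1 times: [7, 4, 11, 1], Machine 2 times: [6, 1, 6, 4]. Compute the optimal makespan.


Apply Johnson's rule:
  Group 1 (a <= b): [(4, 1, 4)]
  Group 2 (a > b): [(1, 7, 6), (3, 11, 6), (2, 4, 1)]
Optimal job order: [4, 1, 3, 2]
Schedule:
  Job 4: M1 done at 1, M2 done at 5
  Job 1: M1 done at 8, M2 done at 14
  Job 3: M1 done at 19, M2 done at 25
  Job 2: M1 done at 23, M2 done at 26
Makespan = 26

26


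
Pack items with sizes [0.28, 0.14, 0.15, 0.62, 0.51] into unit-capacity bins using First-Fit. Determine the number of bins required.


Place items sequentially using First-Fit:
  Item 0.28 -> new Bin 1
  Item 0.14 -> Bin 1 (now 0.42)
  Item 0.15 -> Bin 1 (now 0.57)
  Item 0.62 -> new Bin 2
  Item 0.51 -> new Bin 3
Total bins used = 3

3


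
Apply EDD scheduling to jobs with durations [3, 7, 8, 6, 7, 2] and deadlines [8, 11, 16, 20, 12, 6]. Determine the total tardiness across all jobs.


Sort by due date (EDD order): [(2, 6), (3, 8), (7, 11), (7, 12), (8, 16), (6, 20)]
Compute completion times and tardiness:
  Job 1: p=2, d=6, C=2, tardiness=max(0,2-6)=0
  Job 2: p=3, d=8, C=5, tardiness=max(0,5-8)=0
  Job 3: p=7, d=11, C=12, tardiness=max(0,12-11)=1
  Job 4: p=7, d=12, C=19, tardiness=max(0,19-12)=7
  Job 5: p=8, d=16, C=27, tardiness=max(0,27-16)=11
  Job 6: p=6, d=20, C=33, tardiness=max(0,33-20)=13
Total tardiness = 32

32


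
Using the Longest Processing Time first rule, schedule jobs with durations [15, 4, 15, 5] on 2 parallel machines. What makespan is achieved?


Sort jobs in decreasing order (LPT): [15, 15, 5, 4]
Assign each job to the least loaded machine:
  Machine 1: jobs [15, 5], load = 20
  Machine 2: jobs [15, 4], load = 19
Makespan = max load = 20

20


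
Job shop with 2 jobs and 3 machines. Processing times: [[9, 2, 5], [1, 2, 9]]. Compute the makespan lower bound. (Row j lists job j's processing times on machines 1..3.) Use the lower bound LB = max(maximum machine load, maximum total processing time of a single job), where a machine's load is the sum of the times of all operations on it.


Machine loads:
  Machine 1: 9 + 1 = 10
  Machine 2: 2 + 2 = 4
  Machine 3: 5 + 9 = 14
Max machine load = 14
Job totals:
  Job 1: 16
  Job 2: 12
Max job total = 16
Lower bound = max(14, 16) = 16

16


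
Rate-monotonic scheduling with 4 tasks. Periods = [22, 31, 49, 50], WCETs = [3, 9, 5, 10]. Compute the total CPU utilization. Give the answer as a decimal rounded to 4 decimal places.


Compute individual utilizations (exact fractions):
  Task 1: C/T = 3/22 (approx. 0.1364)
  Task 2: C/T = 9/31 (approx. 0.2903)
  Task 3: C/T = 5/49 (approx. 0.102)
  Task 4: C/T = 10/50 = 1/5 (approx. 0.2)
Total utilization U = 3/22 + 9/31 + 5/49 + 1/5 = 121763/167090
Rounded to 4 decimal places: U = 0.7287
RM (Liu & Layland) bound for 4 tasks = 0.756828; compare with U = 121763/167090 (approx. 0.728727)
U <= bound, so schedulable by RM sufficient condition.

0.7287


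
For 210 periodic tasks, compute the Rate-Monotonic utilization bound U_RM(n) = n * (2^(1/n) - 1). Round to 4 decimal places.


Compute 2^(1/210) = 1.0033061542
Subtract 1: 1.0033061542 - 1 = 0.0033061542
Multiply by n: 210 * 0.0033061542 = 0.6942923820
Round to 4 dp: 0.6943

0.6943


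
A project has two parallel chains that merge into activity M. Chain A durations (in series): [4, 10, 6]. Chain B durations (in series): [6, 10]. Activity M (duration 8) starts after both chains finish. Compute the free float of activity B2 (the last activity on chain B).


ES(B2) = sum of predecessors on chain B = 6
EF(B2) = ES + duration = 6 + 10 = 16
Successor of B2 is M. ES(M) = max(sum(A), sum(B)) = max(20, 16) = 20
Free float = ES(successor) - EF(current) = 20 - 16 = 4

4


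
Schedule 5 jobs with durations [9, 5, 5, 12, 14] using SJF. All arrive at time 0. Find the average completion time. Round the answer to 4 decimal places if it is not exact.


SJF order (ascending): [5, 5, 9, 12, 14]
Completion times:
  Job 1: burst=5, C=5
  Job 2: burst=5, C=10
  Job 3: burst=9, C=19
  Job 4: burst=12, C=31
  Job 5: burst=14, C=45
Average completion = 110/5 = 22.0

22.0


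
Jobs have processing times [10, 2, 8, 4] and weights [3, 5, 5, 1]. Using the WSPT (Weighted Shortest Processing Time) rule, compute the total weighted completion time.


Compute p/w ratios and sort ascending (WSPT): [(2, 5), (8, 5), (10, 3), (4, 1)]
Compute weighted completion times:
  Job (p=2,w=5): C=2, w*C=5*2=10
  Job (p=8,w=5): C=10, w*C=5*10=50
  Job (p=10,w=3): C=20, w*C=3*20=60
  Job (p=4,w=1): C=24, w*C=1*24=24
Total weighted completion time = 144

144


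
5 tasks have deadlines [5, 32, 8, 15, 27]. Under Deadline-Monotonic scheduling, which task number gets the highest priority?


Sort tasks by relative deadline (ascending):
  Task 1: deadline = 5
  Task 3: deadline = 8
  Task 4: deadline = 15
  Task 5: deadline = 27
  Task 2: deadline = 32
Priority order (highest first): [1, 3, 4, 5, 2]
Highest priority task = 1

1


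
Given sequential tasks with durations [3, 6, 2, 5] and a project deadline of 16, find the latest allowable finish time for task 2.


LF(activity 2) = deadline - sum of successor durations
Successors: activities 3 through 4 with durations [2, 5]
Sum of successor durations = 7
LF = 16 - 7 = 9

9


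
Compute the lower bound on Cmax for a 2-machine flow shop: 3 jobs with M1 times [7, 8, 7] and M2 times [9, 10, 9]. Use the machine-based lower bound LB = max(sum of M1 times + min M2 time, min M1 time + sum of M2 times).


LB1 = sum(M1 times) + min(M2 times) = 22 + 9 = 31
LB2 = min(M1 times) + sum(M2 times) = 7 + 28 = 35
Lower bound = max(LB1, LB2) = max(31, 35) = 35

35


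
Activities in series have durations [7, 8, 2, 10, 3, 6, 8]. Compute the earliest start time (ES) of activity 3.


Activity 3 starts after activities 1 through 2 complete.
Predecessor durations: [7, 8]
ES = 7 + 8 = 15

15


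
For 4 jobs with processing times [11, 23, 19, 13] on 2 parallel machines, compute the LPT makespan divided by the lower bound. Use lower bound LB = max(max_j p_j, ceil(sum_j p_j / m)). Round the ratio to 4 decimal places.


LPT order: [23, 19, 13, 11]
Machine loads after assignment: [34, 32]
LPT makespan = 34
Lower bound = max(max_job, ceil(total/2)) = max(23, 33) = 33
Ratio = 34 / 33 = 1.0303

1.0303


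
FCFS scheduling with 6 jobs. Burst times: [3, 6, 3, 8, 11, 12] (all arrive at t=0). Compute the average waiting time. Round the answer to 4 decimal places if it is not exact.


FCFS order (as given): [3, 6, 3, 8, 11, 12]
Waiting times:
  Job 1: wait = 0
  Job 2: wait = 3
  Job 3: wait = 9
  Job 4: wait = 12
  Job 5: wait = 20
  Job 6: wait = 31
Sum of waiting times = 75
Average waiting time = 75/6 = 12.5

12.5


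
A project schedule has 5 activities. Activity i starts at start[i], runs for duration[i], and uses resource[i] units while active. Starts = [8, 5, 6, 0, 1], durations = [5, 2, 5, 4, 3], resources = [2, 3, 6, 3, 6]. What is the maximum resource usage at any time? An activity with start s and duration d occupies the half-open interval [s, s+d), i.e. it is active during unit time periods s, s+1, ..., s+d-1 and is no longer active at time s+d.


Each activity i is active on [start_i, start_i + duration_i).
Compute total resource usage per time slot:
  t=0: active resources = [3], total = 3
  t=1: active resources = [3, 6], total = 9
  t=2: active resources = [3, 6], total = 9
  t=3: active resources = [3, 6], total = 9
  t=4: active resources = [], total = 0
  t=5: active resources = [3], total = 3
  t=6: active resources = [3, 6], total = 9
  t=7: active resources = [6], total = 6
  t=8: active resources = [2, 6], total = 8
  t=9: active resources = [2, 6], total = 8
  t=10: active resources = [2, 6], total = 8
  t=11: active resources = [2], total = 2
  t=12: active resources = [2], total = 2
Peak resource demand = 9

9


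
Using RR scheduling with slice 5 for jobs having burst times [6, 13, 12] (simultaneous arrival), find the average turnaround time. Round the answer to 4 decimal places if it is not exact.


Time quantum = 5
Execution trace:
  J1 runs 5 units, time = 5
  J2 runs 5 units, time = 10
  J3 runs 5 units, time = 15
  J1 runs 1 units, time = 16
  J2 runs 5 units, time = 21
  J3 runs 5 units, time = 26
  J2 runs 3 units, time = 29
  J3 runs 2 units, time = 31
Finish times: [16, 29, 31]
Average turnaround = 76/3 = 25.3333

25.3333


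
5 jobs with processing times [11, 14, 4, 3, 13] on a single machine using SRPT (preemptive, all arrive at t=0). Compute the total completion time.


Since all jobs arrive at t=0, SRPT equals SPT ordering.
SPT order: [3, 4, 11, 13, 14]
Completion times:
  Job 1: p=3, C=3
  Job 2: p=4, C=7
  Job 3: p=11, C=18
  Job 4: p=13, C=31
  Job 5: p=14, C=45
Total completion time = 3 + 7 + 18 + 31 + 45 = 104

104


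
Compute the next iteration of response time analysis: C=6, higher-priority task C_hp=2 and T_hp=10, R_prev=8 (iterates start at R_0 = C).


R_next = C + ceil(R_prev / T_hp) * C_hp
ceil(8 / 10) = ceil(0.8) = 1
Interference = 1 * 2 = 2
R_next = 6 + 2 = 8
R_next = R_prev, so the iteration has converged (response time = 8).

8


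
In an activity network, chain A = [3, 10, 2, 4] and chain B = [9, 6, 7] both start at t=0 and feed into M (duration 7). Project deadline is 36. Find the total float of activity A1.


Forward pass: ES(A1) = sum of predecessors on chain A = 0
EF = ES + duration = 0 + 3 = 3
Backward pass: LF(M) = deadline = 36; LS(M) = 36 - 7 = 29
LF(A1) = LS(M) - sum(successors on chain A) = 29 - 16 = 13
LS = LF - duration = 13 - 3 = 10
Total float = LS - ES = 10 - 0 = 10

10


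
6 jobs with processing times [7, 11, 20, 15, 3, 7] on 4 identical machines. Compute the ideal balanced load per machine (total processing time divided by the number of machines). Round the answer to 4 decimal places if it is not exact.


Total processing time = 7 + 11 + 20 + 15 + 3 + 7 = 63
Number of machines = 4
Ideal balanced load = 63 / 4 = 15.75

15.75


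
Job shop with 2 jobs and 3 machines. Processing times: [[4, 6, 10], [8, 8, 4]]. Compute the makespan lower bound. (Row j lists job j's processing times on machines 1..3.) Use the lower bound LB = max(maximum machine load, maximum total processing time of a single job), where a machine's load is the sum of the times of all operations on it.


Machine loads:
  Machine 1: 4 + 8 = 12
  Machine 2: 6 + 8 = 14
  Machine 3: 10 + 4 = 14
Max machine load = 14
Job totals:
  Job 1: 20
  Job 2: 20
Max job total = 20
Lower bound = max(14, 20) = 20

20


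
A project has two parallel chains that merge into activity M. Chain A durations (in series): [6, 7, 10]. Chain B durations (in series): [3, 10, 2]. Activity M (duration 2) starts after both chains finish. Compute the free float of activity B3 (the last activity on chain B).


ES(B3) = sum of predecessors on chain B = 13
EF(B3) = ES + duration = 13 + 2 = 15
Successor of B3 is M. ES(M) = max(sum(A), sum(B)) = max(23, 15) = 23
Free float = ES(successor) - EF(current) = 23 - 15 = 8

8


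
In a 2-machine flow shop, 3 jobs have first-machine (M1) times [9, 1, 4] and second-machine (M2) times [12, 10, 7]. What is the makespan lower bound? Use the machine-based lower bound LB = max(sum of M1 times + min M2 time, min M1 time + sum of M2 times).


LB1 = sum(M1 times) + min(M2 times) = 14 + 7 = 21
LB2 = min(M1 times) + sum(M2 times) = 1 + 29 = 30
Lower bound = max(LB1, LB2) = max(21, 30) = 30

30


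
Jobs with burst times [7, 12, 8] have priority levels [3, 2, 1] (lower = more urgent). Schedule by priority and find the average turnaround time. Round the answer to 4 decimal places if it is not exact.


Sort by priority (ascending = highest first):
Order: [(1, 8), (2, 12), (3, 7)]
Completion times:
  Priority 1, burst=8, C=8
  Priority 2, burst=12, C=20
  Priority 3, burst=7, C=27
Average turnaround = 55/3 = 18.3333

18.3333


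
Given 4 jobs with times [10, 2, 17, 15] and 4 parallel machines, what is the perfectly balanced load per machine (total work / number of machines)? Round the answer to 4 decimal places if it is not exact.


Total processing time = 10 + 2 + 17 + 15 = 44
Number of machines = 4
Ideal balanced load = 44 / 4 = 11.0

11.0


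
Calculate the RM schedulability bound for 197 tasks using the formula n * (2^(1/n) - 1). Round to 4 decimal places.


Compute 2^(1/197) = 1.0035247108
Subtract 1: 1.0035247108 - 1 = 0.0035247108
Multiply by n: 197 * 0.0035247108 = 0.6943680276
Round to 4 dp: 0.6944

0.6944


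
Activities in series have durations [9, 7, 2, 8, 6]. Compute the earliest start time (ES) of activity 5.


Activity 5 starts after activities 1 through 4 complete.
Predecessor durations: [9, 7, 2, 8]
ES = 9 + 7 + 2 + 8 = 26

26


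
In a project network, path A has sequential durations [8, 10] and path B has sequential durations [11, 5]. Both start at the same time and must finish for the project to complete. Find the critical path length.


Path A total = 8 + 10 = 18
Path B total = 11 + 5 = 16
Critical path = longest path = max(18, 16) = 18

18


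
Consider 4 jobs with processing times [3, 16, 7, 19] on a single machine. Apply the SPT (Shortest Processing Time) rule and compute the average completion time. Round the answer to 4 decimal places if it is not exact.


Sort jobs by processing time (SPT order): [3, 7, 16, 19]
Compute completion times sequentially:
  Job 1: processing = 3, completes at 3
  Job 2: processing = 7, completes at 10
  Job 3: processing = 16, completes at 26
  Job 4: processing = 19, completes at 45
Sum of completion times = 84
Average completion time = 84/4 = 21.0

21.0


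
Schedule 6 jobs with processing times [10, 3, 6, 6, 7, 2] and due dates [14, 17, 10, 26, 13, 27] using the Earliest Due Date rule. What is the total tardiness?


Sort by due date (EDD order): [(6, 10), (7, 13), (10, 14), (3, 17), (6, 26), (2, 27)]
Compute completion times and tardiness:
  Job 1: p=6, d=10, C=6, tardiness=max(0,6-10)=0
  Job 2: p=7, d=13, C=13, tardiness=max(0,13-13)=0
  Job 3: p=10, d=14, C=23, tardiness=max(0,23-14)=9
  Job 4: p=3, d=17, C=26, tardiness=max(0,26-17)=9
  Job 5: p=6, d=26, C=32, tardiness=max(0,32-26)=6
  Job 6: p=2, d=27, C=34, tardiness=max(0,34-27)=7
Total tardiness = 31

31


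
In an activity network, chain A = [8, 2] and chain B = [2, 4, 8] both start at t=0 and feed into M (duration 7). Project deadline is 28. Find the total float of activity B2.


Forward pass: ES(B2) = sum of predecessors on chain B = 2
EF = ES + duration = 2 + 4 = 6
Backward pass: LF(M) = deadline = 28; LS(M) = 28 - 7 = 21
LF(B2) = LS(M) - sum(successors on chain B) = 21 - 8 = 13
LS = LF - duration = 13 - 4 = 9
Total float = LS - ES = 9 - 2 = 7

7


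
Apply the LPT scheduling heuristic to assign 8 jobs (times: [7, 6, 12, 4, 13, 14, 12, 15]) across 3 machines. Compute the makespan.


Sort jobs in decreasing order (LPT): [15, 14, 13, 12, 12, 7, 6, 4]
Assign each job to the least loaded machine:
  Machine 1: jobs [15, 7, 6], load = 28
  Machine 2: jobs [14, 12], load = 26
  Machine 3: jobs [13, 12, 4], load = 29
Makespan = max load = 29

29


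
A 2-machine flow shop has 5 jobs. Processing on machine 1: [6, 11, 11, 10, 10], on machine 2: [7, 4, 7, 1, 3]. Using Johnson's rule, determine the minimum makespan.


Apply Johnson's rule:
  Group 1 (a <= b): [(1, 6, 7)]
  Group 2 (a > b): [(3, 11, 7), (2, 11, 4), (5, 10, 3), (4, 10, 1)]
Optimal job order: [1, 3, 2, 5, 4]
Schedule:
  Job 1: M1 done at 6, M2 done at 13
  Job 3: M1 done at 17, M2 done at 24
  Job 2: M1 done at 28, M2 done at 32
  Job 5: M1 done at 38, M2 done at 41
  Job 4: M1 done at 48, M2 done at 49
Makespan = 49

49


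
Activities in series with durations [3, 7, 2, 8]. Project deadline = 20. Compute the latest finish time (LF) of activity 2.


LF(activity 2) = deadline - sum of successor durations
Successors: activities 3 through 4 with durations [2, 8]
Sum of successor durations = 10
LF = 20 - 10 = 10

10


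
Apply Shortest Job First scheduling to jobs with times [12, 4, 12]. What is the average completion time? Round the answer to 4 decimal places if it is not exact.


SJF order (ascending): [4, 12, 12]
Completion times:
  Job 1: burst=4, C=4
  Job 2: burst=12, C=16
  Job 3: burst=12, C=28
Average completion = 48/3 = 16.0

16.0


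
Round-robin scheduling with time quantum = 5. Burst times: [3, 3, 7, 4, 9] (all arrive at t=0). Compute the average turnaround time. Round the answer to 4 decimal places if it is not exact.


Time quantum = 5
Execution trace:
  J1 runs 3 units, time = 3
  J2 runs 3 units, time = 6
  J3 runs 5 units, time = 11
  J4 runs 4 units, time = 15
  J5 runs 5 units, time = 20
  J3 runs 2 units, time = 22
  J5 runs 4 units, time = 26
Finish times: [3, 6, 22, 15, 26]
Average turnaround = 72/5 = 14.4

14.4


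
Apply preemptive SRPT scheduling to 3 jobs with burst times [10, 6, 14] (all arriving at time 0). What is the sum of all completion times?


Since all jobs arrive at t=0, SRPT equals SPT ordering.
SPT order: [6, 10, 14]
Completion times:
  Job 1: p=6, C=6
  Job 2: p=10, C=16
  Job 3: p=14, C=30
Total completion time = 6 + 16 + 30 = 52

52


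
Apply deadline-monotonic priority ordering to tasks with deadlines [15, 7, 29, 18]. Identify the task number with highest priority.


Sort tasks by relative deadline (ascending):
  Task 2: deadline = 7
  Task 1: deadline = 15
  Task 4: deadline = 18
  Task 3: deadline = 29
Priority order (highest first): [2, 1, 4, 3]
Highest priority task = 2

2


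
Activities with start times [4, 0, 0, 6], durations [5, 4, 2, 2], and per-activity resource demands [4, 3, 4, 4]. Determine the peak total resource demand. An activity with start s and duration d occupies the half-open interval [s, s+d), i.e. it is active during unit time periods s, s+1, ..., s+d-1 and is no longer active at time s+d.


Each activity i is active on [start_i, start_i + duration_i).
Compute total resource usage per time slot:
  t=0: active resources = [3, 4], total = 7
  t=1: active resources = [3, 4], total = 7
  t=2: active resources = [3], total = 3
  t=3: active resources = [3], total = 3
  t=4: active resources = [4], total = 4
  t=5: active resources = [4], total = 4
  t=6: active resources = [4, 4], total = 8
  t=7: active resources = [4, 4], total = 8
  t=8: active resources = [4], total = 4
Peak resource demand = 8

8


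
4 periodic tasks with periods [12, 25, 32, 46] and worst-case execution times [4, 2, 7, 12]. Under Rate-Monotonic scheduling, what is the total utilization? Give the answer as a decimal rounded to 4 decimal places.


Compute individual utilizations (exact fractions):
  Task 1: C/T = 4/12 = 1/3 (approx. 0.3333)
  Task 2: C/T = 2/25 (approx. 0.08)
  Task 3: C/T = 7/32 (approx. 0.2188)
  Task 4: C/T = 12/46 = 6/23 (approx. 0.2609)
Total utilization U = 1/3 + 2/25 + 7/32 + 6/23 = 49291/55200
Rounded to 4 decimal places: U = 0.8930
RM (Liu & Layland) bound for 4 tasks = 0.756828; compare with U = 49291/55200 (approx. 0.892953)
bound < U <= 1, so the RM sufficient condition is not met (inconclusive; an exact test such as response-time analysis is needed).

0.8930


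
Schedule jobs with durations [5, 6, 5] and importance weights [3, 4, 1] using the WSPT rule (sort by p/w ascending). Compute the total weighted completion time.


Compute p/w ratios and sort ascending (WSPT): [(6, 4), (5, 3), (5, 1)]
Compute weighted completion times:
  Job (p=6,w=4): C=6, w*C=4*6=24
  Job (p=5,w=3): C=11, w*C=3*11=33
  Job (p=5,w=1): C=16, w*C=1*16=16
Total weighted completion time = 73

73


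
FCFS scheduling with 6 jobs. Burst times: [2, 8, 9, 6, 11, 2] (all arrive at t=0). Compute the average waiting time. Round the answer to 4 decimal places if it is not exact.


FCFS order (as given): [2, 8, 9, 6, 11, 2]
Waiting times:
  Job 1: wait = 0
  Job 2: wait = 2
  Job 3: wait = 10
  Job 4: wait = 19
  Job 5: wait = 25
  Job 6: wait = 36
Sum of waiting times = 92
Average waiting time = 92/6 = 15.3333

15.3333


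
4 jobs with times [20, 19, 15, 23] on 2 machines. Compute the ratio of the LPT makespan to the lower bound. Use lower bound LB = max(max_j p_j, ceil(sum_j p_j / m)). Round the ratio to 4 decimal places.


LPT order: [23, 20, 19, 15]
Machine loads after assignment: [38, 39]
LPT makespan = 39
Lower bound = max(max_job, ceil(total/2)) = max(23, 39) = 39
Ratio = 39 / 39 = 1.0

1.0


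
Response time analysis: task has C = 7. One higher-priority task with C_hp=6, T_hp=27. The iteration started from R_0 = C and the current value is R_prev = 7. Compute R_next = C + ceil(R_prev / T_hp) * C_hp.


R_next = C + ceil(R_prev / T_hp) * C_hp
ceil(7 / 27) = ceil(0.2593) = 1
Interference = 1 * 6 = 6
R_next = 7 + 6 = 13

13


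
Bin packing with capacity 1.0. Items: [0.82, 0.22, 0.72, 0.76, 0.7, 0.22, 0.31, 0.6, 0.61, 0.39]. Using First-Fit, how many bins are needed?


Place items sequentially using First-Fit:
  Item 0.82 -> new Bin 1
  Item 0.22 -> new Bin 2
  Item 0.72 -> Bin 2 (now 0.94)
  Item 0.76 -> new Bin 3
  Item 0.7 -> new Bin 4
  Item 0.22 -> Bin 3 (now 0.98)
  Item 0.31 -> new Bin 5
  Item 0.6 -> Bin 5 (now 0.91)
  Item 0.61 -> new Bin 6
  Item 0.39 -> Bin 6 (now 1.0)
Total bins used = 6

6


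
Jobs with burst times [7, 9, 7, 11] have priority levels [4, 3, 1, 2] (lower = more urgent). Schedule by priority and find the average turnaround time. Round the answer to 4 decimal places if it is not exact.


Sort by priority (ascending = highest first):
Order: [(1, 7), (2, 11), (3, 9), (4, 7)]
Completion times:
  Priority 1, burst=7, C=7
  Priority 2, burst=11, C=18
  Priority 3, burst=9, C=27
  Priority 4, burst=7, C=34
Average turnaround = 86/4 = 21.5

21.5


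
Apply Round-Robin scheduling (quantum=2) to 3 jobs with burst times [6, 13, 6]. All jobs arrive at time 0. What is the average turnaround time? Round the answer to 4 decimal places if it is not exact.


Time quantum = 2
Execution trace:
  J1 runs 2 units, time = 2
  J2 runs 2 units, time = 4
  J3 runs 2 units, time = 6
  J1 runs 2 units, time = 8
  J2 runs 2 units, time = 10
  J3 runs 2 units, time = 12
  J1 runs 2 units, time = 14
  J2 runs 2 units, time = 16
  J3 runs 2 units, time = 18
  J2 runs 2 units, time = 20
  J2 runs 2 units, time = 22
  J2 runs 2 units, time = 24
  J2 runs 1 units, time = 25
Finish times: [14, 25, 18]
Average turnaround = 57/3 = 19.0

19.0


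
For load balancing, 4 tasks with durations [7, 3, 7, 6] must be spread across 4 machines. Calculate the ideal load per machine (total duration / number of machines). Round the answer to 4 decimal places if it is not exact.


Total processing time = 7 + 3 + 7 + 6 = 23
Number of machines = 4
Ideal balanced load = 23 / 4 = 5.75

5.75


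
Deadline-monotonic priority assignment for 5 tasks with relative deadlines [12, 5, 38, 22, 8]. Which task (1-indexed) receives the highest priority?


Sort tasks by relative deadline (ascending):
  Task 2: deadline = 5
  Task 5: deadline = 8
  Task 1: deadline = 12
  Task 4: deadline = 22
  Task 3: deadline = 38
Priority order (highest first): [2, 5, 1, 4, 3]
Highest priority task = 2

2


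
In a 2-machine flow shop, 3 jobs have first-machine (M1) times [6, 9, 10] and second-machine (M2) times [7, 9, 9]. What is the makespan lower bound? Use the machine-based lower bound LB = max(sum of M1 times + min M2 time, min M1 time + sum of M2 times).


LB1 = sum(M1 times) + min(M2 times) = 25 + 7 = 32
LB2 = min(M1 times) + sum(M2 times) = 6 + 25 = 31
Lower bound = max(LB1, LB2) = max(32, 31) = 32

32


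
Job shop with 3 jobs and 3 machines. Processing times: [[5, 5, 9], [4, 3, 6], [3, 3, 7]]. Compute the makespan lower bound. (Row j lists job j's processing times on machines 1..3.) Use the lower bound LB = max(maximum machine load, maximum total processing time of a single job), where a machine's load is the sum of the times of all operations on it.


Machine loads:
  Machine 1: 5 + 4 + 3 = 12
  Machine 2: 5 + 3 + 3 = 11
  Machine 3: 9 + 6 + 7 = 22
Max machine load = 22
Job totals:
  Job 1: 19
  Job 2: 13
  Job 3: 13
Max job total = 19
Lower bound = max(22, 19) = 22

22


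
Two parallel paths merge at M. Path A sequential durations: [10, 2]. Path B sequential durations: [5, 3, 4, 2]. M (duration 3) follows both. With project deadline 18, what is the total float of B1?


Forward pass: ES(B1) = sum of predecessors on chain B = 0
EF = ES + duration = 0 + 5 = 5
Backward pass: LF(M) = deadline = 18; LS(M) = 18 - 3 = 15
LF(B1) = LS(M) - sum(successors on chain B) = 15 - 9 = 6
LS = LF - duration = 6 - 5 = 1
Total float = LS - ES = 1 - 0 = 1

1


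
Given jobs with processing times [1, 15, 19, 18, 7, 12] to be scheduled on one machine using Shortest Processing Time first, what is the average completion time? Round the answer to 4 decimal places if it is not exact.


Sort jobs by processing time (SPT order): [1, 7, 12, 15, 18, 19]
Compute completion times sequentially:
  Job 1: processing = 1, completes at 1
  Job 2: processing = 7, completes at 8
  Job 3: processing = 12, completes at 20
  Job 4: processing = 15, completes at 35
  Job 5: processing = 18, completes at 53
  Job 6: processing = 19, completes at 72
Sum of completion times = 189
Average completion time = 189/6 = 31.5

31.5


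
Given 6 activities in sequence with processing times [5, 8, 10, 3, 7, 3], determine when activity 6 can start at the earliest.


Activity 6 starts after activities 1 through 5 complete.
Predecessor durations: [5, 8, 10, 3, 7]
ES = 5 + 8 + 10 + 3 + 7 = 33

33


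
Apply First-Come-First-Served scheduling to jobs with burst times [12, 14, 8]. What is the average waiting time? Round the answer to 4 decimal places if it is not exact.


FCFS order (as given): [12, 14, 8]
Waiting times:
  Job 1: wait = 0
  Job 2: wait = 12
  Job 3: wait = 26
Sum of waiting times = 38
Average waiting time = 38/3 = 12.6667

12.6667


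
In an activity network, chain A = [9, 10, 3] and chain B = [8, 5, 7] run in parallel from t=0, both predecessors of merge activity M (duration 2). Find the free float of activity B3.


ES(B3) = sum of predecessors on chain B = 13
EF(B3) = ES + duration = 13 + 7 = 20
Successor of B3 is M. ES(M) = max(sum(A), sum(B)) = max(22, 20) = 22
Free float = ES(successor) - EF(current) = 22 - 20 = 2

2


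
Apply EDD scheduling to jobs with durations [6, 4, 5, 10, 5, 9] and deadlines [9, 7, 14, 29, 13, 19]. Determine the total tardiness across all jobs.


Sort by due date (EDD order): [(4, 7), (6, 9), (5, 13), (5, 14), (9, 19), (10, 29)]
Compute completion times and tardiness:
  Job 1: p=4, d=7, C=4, tardiness=max(0,4-7)=0
  Job 2: p=6, d=9, C=10, tardiness=max(0,10-9)=1
  Job 3: p=5, d=13, C=15, tardiness=max(0,15-13)=2
  Job 4: p=5, d=14, C=20, tardiness=max(0,20-14)=6
  Job 5: p=9, d=19, C=29, tardiness=max(0,29-19)=10
  Job 6: p=10, d=29, C=39, tardiness=max(0,39-29)=10
Total tardiness = 29

29


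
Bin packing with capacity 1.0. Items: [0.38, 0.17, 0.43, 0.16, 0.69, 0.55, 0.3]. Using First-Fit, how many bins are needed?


Place items sequentially using First-Fit:
  Item 0.38 -> new Bin 1
  Item 0.17 -> Bin 1 (now 0.55)
  Item 0.43 -> Bin 1 (now 0.98)
  Item 0.16 -> new Bin 2
  Item 0.69 -> Bin 2 (now 0.85)
  Item 0.55 -> new Bin 3
  Item 0.3 -> Bin 3 (now 0.85)
Total bins used = 3

3


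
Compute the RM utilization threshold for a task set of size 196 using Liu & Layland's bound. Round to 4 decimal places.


Compute 2^(1/196) = 1.0035427259
Subtract 1: 1.0035427259 - 1 = 0.0035427259
Multiply by n: 196 * 0.0035427259 = 0.6943742764
Round to 4 dp: 0.6944

0.6944


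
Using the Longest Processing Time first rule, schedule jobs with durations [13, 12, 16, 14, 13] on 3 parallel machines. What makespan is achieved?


Sort jobs in decreasing order (LPT): [16, 14, 13, 13, 12]
Assign each job to the least loaded machine:
  Machine 1: jobs [16], load = 16
  Machine 2: jobs [14, 12], load = 26
  Machine 3: jobs [13, 13], load = 26
Makespan = max load = 26

26


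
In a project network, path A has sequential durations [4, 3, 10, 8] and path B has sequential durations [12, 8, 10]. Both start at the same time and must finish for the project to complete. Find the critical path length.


Path A total = 4 + 3 + 10 + 8 = 25
Path B total = 12 + 8 + 10 = 30
Critical path = longest path = max(25, 30) = 30

30


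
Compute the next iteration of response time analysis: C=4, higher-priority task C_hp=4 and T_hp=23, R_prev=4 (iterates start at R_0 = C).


R_next = C + ceil(R_prev / T_hp) * C_hp
ceil(4 / 23) = ceil(0.1739) = 1
Interference = 1 * 4 = 4
R_next = 4 + 4 = 8

8


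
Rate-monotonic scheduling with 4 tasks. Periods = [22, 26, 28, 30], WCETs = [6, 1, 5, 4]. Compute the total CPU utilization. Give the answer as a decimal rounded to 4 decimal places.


Compute individual utilizations (exact fractions):
  Task 1: C/T = 6/22 = 3/11 (approx. 0.2727)
  Task 2: C/T = 1/26 (approx. 0.0385)
  Task 3: C/T = 5/28 (approx. 0.1786)
  Task 4: C/T = 4/30 = 2/15 (approx. 0.1333)
Total utilization U = 3/11 + 1/26 + 5/28 + 2/15 = 37423/60060
Rounded to 4 decimal places: U = 0.6231
RM (Liu & Layland) bound for 4 tasks = 0.756828; compare with U = 37423/60060 (approx. 0.623094)
U <= bound, so schedulable by RM sufficient condition.

0.6231


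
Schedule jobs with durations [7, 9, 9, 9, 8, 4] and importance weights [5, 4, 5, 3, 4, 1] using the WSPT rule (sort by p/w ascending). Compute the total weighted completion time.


Compute p/w ratios and sort ascending (WSPT): [(7, 5), (9, 5), (8, 4), (9, 4), (9, 3), (4, 1)]
Compute weighted completion times:
  Job (p=7,w=5): C=7, w*C=5*7=35
  Job (p=9,w=5): C=16, w*C=5*16=80
  Job (p=8,w=4): C=24, w*C=4*24=96
  Job (p=9,w=4): C=33, w*C=4*33=132
  Job (p=9,w=3): C=42, w*C=3*42=126
  Job (p=4,w=1): C=46, w*C=1*46=46
Total weighted completion time = 515

515


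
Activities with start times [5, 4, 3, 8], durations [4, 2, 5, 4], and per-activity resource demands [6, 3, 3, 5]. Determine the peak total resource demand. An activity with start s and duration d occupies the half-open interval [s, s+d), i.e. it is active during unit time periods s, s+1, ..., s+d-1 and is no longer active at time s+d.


Each activity i is active on [start_i, start_i + duration_i).
Compute total resource usage per time slot:
  t=0: active resources = [], total = 0
  t=1: active resources = [], total = 0
  t=2: active resources = [], total = 0
  t=3: active resources = [3], total = 3
  t=4: active resources = [3, 3], total = 6
  t=5: active resources = [6, 3, 3], total = 12
  t=6: active resources = [6, 3], total = 9
  t=7: active resources = [6, 3], total = 9
  t=8: active resources = [6, 5], total = 11
  t=9: active resources = [5], total = 5
  t=10: active resources = [5], total = 5
  t=11: active resources = [5], total = 5
Peak resource demand = 12

12


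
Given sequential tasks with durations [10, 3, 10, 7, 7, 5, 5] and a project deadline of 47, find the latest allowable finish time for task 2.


LF(activity 2) = deadline - sum of successor durations
Successors: activities 3 through 7 with durations [10, 7, 7, 5, 5]
Sum of successor durations = 34
LF = 47 - 34 = 13

13


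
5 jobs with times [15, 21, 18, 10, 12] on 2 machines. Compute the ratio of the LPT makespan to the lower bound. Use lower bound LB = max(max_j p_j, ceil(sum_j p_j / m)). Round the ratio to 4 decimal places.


LPT order: [21, 18, 15, 12, 10]
Machine loads after assignment: [43, 33]
LPT makespan = 43
Lower bound = max(max_job, ceil(total/2)) = max(21, 38) = 38
Ratio = 43 / 38 = 1.1316

1.1316


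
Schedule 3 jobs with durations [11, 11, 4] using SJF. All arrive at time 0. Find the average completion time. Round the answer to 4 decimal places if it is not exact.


SJF order (ascending): [4, 11, 11]
Completion times:
  Job 1: burst=4, C=4
  Job 2: burst=11, C=15
  Job 3: burst=11, C=26
Average completion = 45/3 = 15.0

15.0


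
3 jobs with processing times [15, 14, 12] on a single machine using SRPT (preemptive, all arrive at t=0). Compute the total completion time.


Since all jobs arrive at t=0, SRPT equals SPT ordering.
SPT order: [12, 14, 15]
Completion times:
  Job 1: p=12, C=12
  Job 2: p=14, C=26
  Job 3: p=15, C=41
Total completion time = 12 + 26 + 41 = 79

79


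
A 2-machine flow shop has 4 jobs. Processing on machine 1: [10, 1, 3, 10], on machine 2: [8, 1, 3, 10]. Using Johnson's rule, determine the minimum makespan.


Apply Johnson's rule:
  Group 1 (a <= b): [(2, 1, 1), (3, 3, 3), (4, 10, 10)]
  Group 2 (a > b): [(1, 10, 8)]
Optimal job order: [2, 3, 4, 1]
Schedule:
  Job 2: M1 done at 1, M2 done at 2
  Job 3: M1 done at 4, M2 done at 7
  Job 4: M1 done at 14, M2 done at 24
  Job 1: M1 done at 24, M2 done at 32
Makespan = 32

32


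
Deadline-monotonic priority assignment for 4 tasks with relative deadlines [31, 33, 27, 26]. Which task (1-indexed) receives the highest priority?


Sort tasks by relative deadline (ascending):
  Task 4: deadline = 26
  Task 3: deadline = 27
  Task 1: deadline = 31
  Task 2: deadline = 33
Priority order (highest first): [4, 3, 1, 2]
Highest priority task = 4

4


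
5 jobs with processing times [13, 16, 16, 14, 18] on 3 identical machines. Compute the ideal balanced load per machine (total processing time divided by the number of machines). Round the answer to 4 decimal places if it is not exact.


Total processing time = 13 + 16 + 16 + 14 + 18 = 77
Number of machines = 3
Ideal balanced load = 77 / 3 = 25.6667

25.6667


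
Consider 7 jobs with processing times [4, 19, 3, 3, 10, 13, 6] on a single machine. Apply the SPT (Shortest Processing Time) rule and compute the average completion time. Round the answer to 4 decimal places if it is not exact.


Sort jobs by processing time (SPT order): [3, 3, 4, 6, 10, 13, 19]
Compute completion times sequentially:
  Job 1: processing = 3, completes at 3
  Job 2: processing = 3, completes at 6
  Job 3: processing = 4, completes at 10
  Job 4: processing = 6, completes at 16
  Job 5: processing = 10, completes at 26
  Job 6: processing = 13, completes at 39
  Job 7: processing = 19, completes at 58
Sum of completion times = 158
Average completion time = 158/7 = 22.5714

22.5714


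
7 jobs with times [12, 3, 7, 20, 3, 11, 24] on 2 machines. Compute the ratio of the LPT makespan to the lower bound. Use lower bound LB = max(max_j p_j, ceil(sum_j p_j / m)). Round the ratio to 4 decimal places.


LPT order: [24, 20, 12, 11, 7, 3, 3]
Machine loads after assignment: [41, 39]
LPT makespan = 41
Lower bound = max(max_job, ceil(total/2)) = max(24, 40) = 40
Ratio = 41 / 40 = 1.025

1.025


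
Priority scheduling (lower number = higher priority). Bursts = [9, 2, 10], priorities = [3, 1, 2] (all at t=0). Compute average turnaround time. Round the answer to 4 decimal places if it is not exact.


Sort by priority (ascending = highest first):
Order: [(1, 2), (2, 10), (3, 9)]
Completion times:
  Priority 1, burst=2, C=2
  Priority 2, burst=10, C=12
  Priority 3, burst=9, C=21
Average turnaround = 35/3 = 11.6667

11.6667


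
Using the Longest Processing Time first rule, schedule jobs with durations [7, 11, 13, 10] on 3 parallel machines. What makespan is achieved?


Sort jobs in decreasing order (LPT): [13, 11, 10, 7]
Assign each job to the least loaded machine:
  Machine 1: jobs [13], load = 13
  Machine 2: jobs [11], load = 11
  Machine 3: jobs [10, 7], load = 17
Makespan = max load = 17

17


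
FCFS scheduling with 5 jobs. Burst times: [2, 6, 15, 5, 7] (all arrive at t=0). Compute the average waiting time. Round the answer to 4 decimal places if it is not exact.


FCFS order (as given): [2, 6, 15, 5, 7]
Waiting times:
  Job 1: wait = 0
  Job 2: wait = 2
  Job 3: wait = 8
  Job 4: wait = 23
  Job 5: wait = 28
Sum of waiting times = 61
Average waiting time = 61/5 = 12.2

12.2


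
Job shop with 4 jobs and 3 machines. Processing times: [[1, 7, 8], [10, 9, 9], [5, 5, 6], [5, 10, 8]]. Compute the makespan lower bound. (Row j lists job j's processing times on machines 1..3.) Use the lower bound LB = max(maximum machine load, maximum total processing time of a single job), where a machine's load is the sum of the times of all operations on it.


Machine loads:
  Machine 1: 1 + 10 + 5 + 5 = 21
  Machine 2: 7 + 9 + 5 + 10 = 31
  Machine 3: 8 + 9 + 6 + 8 = 31
Max machine load = 31
Job totals:
  Job 1: 16
  Job 2: 28
  Job 3: 16
  Job 4: 23
Max job total = 28
Lower bound = max(31, 28) = 31

31


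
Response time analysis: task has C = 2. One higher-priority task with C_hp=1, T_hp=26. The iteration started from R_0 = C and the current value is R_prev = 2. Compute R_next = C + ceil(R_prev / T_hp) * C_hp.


R_next = C + ceil(R_prev / T_hp) * C_hp
ceil(2 / 26) = ceil(0.0769) = 1
Interference = 1 * 1 = 1
R_next = 2 + 1 = 3

3


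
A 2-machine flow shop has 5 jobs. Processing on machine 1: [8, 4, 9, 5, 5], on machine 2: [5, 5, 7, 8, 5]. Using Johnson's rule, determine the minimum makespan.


Apply Johnson's rule:
  Group 1 (a <= b): [(2, 4, 5), (4, 5, 8), (5, 5, 5)]
  Group 2 (a > b): [(3, 9, 7), (1, 8, 5)]
Optimal job order: [2, 4, 5, 3, 1]
Schedule:
  Job 2: M1 done at 4, M2 done at 9
  Job 4: M1 done at 9, M2 done at 17
  Job 5: M1 done at 14, M2 done at 22
  Job 3: M1 done at 23, M2 done at 30
  Job 1: M1 done at 31, M2 done at 36
Makespan = 36

36


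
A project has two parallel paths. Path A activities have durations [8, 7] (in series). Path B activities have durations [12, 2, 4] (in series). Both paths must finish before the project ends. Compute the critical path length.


Path A total = 8 + 7 = 15
Path B total = 12 + 2 + 4 = 18
Critical path = longest path = max(15, 18) = 18

18


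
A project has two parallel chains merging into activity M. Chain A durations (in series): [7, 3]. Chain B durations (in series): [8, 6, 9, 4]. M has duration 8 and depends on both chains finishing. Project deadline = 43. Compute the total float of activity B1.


Forward pass: ES(B1) = sum of predecessors on chain B = 0
EF = ES + duration = 0 + 8 = 8
Backward pass: LF(M) = deadline = 43; LS(M) = 43 - 8 = 35
LF(B1) = LS(M) - sum(successors on chain B) = 35 - 19 = 16
LS = LF - duration = 16 - 8 = 8
Total float = LS - ES = 8 - 0 = 8

8


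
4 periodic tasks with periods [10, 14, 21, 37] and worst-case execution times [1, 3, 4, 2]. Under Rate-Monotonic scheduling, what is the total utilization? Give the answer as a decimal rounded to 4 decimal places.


Compute individual utilizations (exact fractions):
  Task 1: C/T = 1/10 (approx. 0.1)
  Task 2: C/T = 3/14 (approx. 0.2143)
  Task 3: C/T = 4/21 (approx. 0.1905)
  Task 4: C/T = 2/37 (approx. 0.0541)
Total utilization U = 1/10 + 3/14 + 4/21 + 2/37 = 2171/3885
Rounded to 4 decimal places: U = 0.5588
RM (Liu & Layland) bound for 4 tasks = 0.756828; compare with U = 2171/3885 (approx. 0.558816)
U <= bound, so schedulable by RM sufficient condition.

0.5588


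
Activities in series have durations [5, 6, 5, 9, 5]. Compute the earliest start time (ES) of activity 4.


Activity 4 starts after activities 1 through 3 complete.
Predecessor durations: [5, 6, 5]
ES = 5 + 6 + 5 = 16

16
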